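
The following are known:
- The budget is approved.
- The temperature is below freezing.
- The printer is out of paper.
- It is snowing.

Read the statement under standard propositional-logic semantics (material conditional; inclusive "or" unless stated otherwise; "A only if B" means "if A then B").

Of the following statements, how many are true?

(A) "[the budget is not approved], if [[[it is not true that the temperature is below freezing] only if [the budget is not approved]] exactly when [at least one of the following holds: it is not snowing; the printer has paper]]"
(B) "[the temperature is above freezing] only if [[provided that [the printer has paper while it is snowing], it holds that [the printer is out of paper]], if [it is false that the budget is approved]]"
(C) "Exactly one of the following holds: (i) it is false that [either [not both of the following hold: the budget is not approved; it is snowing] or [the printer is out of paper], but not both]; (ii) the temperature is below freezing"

Let M = "the temperature is below freezing" (T), W = "the budget is approved" (T), H = "it is snowing" (T), P = "the printer has paper" (F).

(A): In symbols: ((~M -> ~W) <-> (~H | P)) -> ~W

~M = ~T = F
~W = ~T = F
~M -> ~W = F -> F = T
~H = ~T = F
~H | P = F | F = F
(~M -> ~W) <-> (~H | P) = T <-> F = F
~W = ~T = F
((~M -> ~W) <-> (~H | P)) -> ~W = F -> F = T
Thus (A) is true.

(B): In symbols: ~M -> (~W -> ((P & H) -> ~P))

~M = ~T = F
~W = ~T = F
P & H = F & T = F
~P = ~F = T
(P & H) -> ~P = F -> T = T
~W -> ((P & H) -> ~P) = F -> T = T
~M -> (~W -> ((P & H) -> ~P)) = F -> T = T
Hence (B) is true.

(C): In symbols: ~((~W nand H) xor ~P) xor M

~W = ~T = F
~W nand H = F nand T = T
~P = ~F = T
(~W nand H) xor ~P = T xor T = F
~((~W nand H) xor ~P) = ~F = T
~((~W nand H) xor ~P) xor M = T xor T = F
Hence (C) is false.

True statements: 2.

2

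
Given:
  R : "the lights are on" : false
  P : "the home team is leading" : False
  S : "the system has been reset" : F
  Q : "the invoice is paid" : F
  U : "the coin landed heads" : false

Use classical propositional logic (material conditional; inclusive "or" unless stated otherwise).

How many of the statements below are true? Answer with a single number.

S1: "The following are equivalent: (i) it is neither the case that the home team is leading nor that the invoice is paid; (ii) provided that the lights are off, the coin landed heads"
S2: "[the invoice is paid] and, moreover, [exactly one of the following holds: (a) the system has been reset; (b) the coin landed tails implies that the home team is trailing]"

S1: This is (P ↓ Q) ↔ (¬R → U).

P ↓ Q = F ↓ F = T
¬R = ¬F = T
¬R → U = T → F = F
(P ↓ Q) ↔ (¬R → U) = T ↔ F = F
So S1 is false.

S2: Parsed as Q ∧ (S ⊕ (¬U → ¬P))

¬U = ¬F = T
¬P = ¬F = T
¬U → ¬P = T → T = T
S ⊕ (¬U → ¬P) = F ⊕ T = T
Q ∧ (S ⊕ (¬U → ¬P)) = F ∧ T = F
So S2 is false.

0 of the 2 statements are true (none).

0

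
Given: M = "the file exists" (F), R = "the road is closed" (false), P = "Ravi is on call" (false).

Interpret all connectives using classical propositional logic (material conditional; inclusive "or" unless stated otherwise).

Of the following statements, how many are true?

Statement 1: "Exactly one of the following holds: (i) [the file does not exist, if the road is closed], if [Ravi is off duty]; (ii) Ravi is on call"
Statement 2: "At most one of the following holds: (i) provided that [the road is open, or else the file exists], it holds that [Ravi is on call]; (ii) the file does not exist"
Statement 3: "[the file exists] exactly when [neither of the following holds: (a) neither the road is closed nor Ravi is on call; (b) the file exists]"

Statement 1: In symbols: (~P -> (R -> ~M)) xor P

~P = ~F = T
~M = ~F = T
R -> ~M = F -> T = T
~P -> (R -> ~M) = T -> T = T
(~P -> (R -> ~M)) xor P = T xor F = T
So Statement 1 is true.

Statement 2: This is ((~R | M) -> P) nand ~M.

~R = ~F = T
~R | M = T | F = T
(~R | M) -> P = T -> F = F
~M = ~F = T
((~R | M) -> P) nand ~M = F nand T = T
Hence Statement 2 is true.

Statement 3: Parsed as M <-> ((R nor P) nor M)

R nor P = F nor F = T
(R nor P) nor M = T nor F = F
M <-> ((R nor P) nor M) = F <-> F = T
Thus Statement 3 is true.

3 of the 3 statements are true (Statement 1, Statement 2, Statement 3).

3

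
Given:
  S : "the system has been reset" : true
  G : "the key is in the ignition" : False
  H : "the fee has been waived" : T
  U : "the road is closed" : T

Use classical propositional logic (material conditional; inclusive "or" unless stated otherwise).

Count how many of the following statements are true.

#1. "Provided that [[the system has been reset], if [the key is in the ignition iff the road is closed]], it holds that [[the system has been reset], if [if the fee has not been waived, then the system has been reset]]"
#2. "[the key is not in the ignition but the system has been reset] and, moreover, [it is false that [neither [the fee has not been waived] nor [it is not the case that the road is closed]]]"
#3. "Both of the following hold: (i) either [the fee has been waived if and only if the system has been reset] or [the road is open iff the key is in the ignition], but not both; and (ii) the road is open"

#1: In symbols: ((G ↔ U) → S) → ((¬H → S) → S)

G ↔ U = F ↔ T = F
(G ↔ U) → S = F → T = T
¬H = ¬T = F
¬H → S = F → T = T
(¬H → S) → S = T → T = T
((G ↔ U) → S) → ((¬H → S) → S) = T → T = T
Thus #1 is true.

#2: In symbols: (¬G ∧ S) ∧ ¬(¬H ↓ ¬U)

¬G = ¬F = T
¬G ∧ S = T ∧ T = T
¬H = ¬T = F
¬U = ¬T = F
¬H ↓ ¬U = F ↓ F = T
¬(¬H ↓ ¬U) = ¬T = F
(¬G ∧ S) ∧ ¬(¬H ↓ ¬U) = T ∧ F = F
So #2 is false.

#3: This is ((H ↔ S) ⊕ (¬U ↔ G)) ∧ ¬U.

H ↔ S = T ↔ T = T
¬U = ¬T = F
¬U ↔ G = F ↔ F = T
(H ↔ S) ⊕ (¬U ↔ G) = T ⊕ T = F
¬U = ¬T = F
((H ↔ S) ⊕ (¬U ↔ G)) ∧ ¬U = F ∧ F = F
Hence #3 is false.

1 of the 3 statements is true (#1).

1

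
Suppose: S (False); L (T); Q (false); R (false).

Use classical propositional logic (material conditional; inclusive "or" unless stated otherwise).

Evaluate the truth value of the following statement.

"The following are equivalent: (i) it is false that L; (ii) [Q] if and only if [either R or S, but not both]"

Values: L=True, Q=False, R=False, S=False.
Formalization: not L iff (Q iff (R xor S))

not L = not True = False
R xor S = False xor False = False
Q iff (R xor S) = False iff False = True
not L iff (Q iff (R xor S)) = False iff True = False

False.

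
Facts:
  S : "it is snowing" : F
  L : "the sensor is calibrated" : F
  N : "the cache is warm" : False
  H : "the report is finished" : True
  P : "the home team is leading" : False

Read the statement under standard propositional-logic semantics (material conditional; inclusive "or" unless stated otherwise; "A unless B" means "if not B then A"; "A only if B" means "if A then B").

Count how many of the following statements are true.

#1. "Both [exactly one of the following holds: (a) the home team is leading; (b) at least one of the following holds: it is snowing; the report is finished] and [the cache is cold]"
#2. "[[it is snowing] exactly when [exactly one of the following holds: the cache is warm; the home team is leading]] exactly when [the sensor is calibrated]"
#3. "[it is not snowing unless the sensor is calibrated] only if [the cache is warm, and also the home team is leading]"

1

#1: In symbols: (P xor (S | H)) & ~N

S | H = F | T = T
P xor (S | H) = F xor T = T
~N = ~F = T
(P xor (S | H)) & ~N = T & T = T
So #1 is true.

#2: Parsed as (S <-> (N xor P)) <-> L

N xor P = F xor F = F
S <-> (N xor P) = F <-> F = T
(S <-> (N xor P)) <-> L = T <-> F = F
Thus #2 is false.

#3: In symbols: (~S | L) -> (N & P)

~S = ~F = T
~S | L = T | F = T
N & P = F & F = F
(~S | L) -> (N & P) = T -> F = F
So #3 is false.

1 of the 3 statements is true.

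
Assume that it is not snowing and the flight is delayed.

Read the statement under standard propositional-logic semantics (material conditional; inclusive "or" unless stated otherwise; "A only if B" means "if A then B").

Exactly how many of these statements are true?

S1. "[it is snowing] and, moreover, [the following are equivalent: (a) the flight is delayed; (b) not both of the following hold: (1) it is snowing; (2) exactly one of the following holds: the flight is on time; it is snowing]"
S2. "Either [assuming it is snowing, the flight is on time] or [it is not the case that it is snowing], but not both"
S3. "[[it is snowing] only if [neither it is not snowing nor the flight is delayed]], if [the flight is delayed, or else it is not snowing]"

Let P = "it is snowing" (F), Q = "the flight is delayed" (T).

S1: Formalization: P & (Q <-> (P nand (~Q xor P)))

~Q = ~T = F
~Q xor P = F xor F = F
P nand (~Q xor P) = F nand F = T
Q <-> (P nand (~Q xor P)) = T <-> T = T
P & (Q <-> (P nand (~Q xor P))) = F & T = F
Hence S1 is false.

S2: Parsed as (P -> ~Q) xor ~P

~Q = ~T = F
P -> ~Q = F -> F = T
~P = ~F = T
(P -> ~Q) xor ~P = T xor T = F
Hence S2 is false.

S3: This is (Q | ~P) -> (P -> (~P nor Q)).

~P = ~F = T
Q | ~P = T | T = T
~P = ~F = T
~P nor Q = T nor T = F
P -> (~P nor Q) = F -> F = T
(Q | ~P) -> (P -> (~P nor Q)) = T -> T = T
Hence S3 is true.

True statements: 1.

1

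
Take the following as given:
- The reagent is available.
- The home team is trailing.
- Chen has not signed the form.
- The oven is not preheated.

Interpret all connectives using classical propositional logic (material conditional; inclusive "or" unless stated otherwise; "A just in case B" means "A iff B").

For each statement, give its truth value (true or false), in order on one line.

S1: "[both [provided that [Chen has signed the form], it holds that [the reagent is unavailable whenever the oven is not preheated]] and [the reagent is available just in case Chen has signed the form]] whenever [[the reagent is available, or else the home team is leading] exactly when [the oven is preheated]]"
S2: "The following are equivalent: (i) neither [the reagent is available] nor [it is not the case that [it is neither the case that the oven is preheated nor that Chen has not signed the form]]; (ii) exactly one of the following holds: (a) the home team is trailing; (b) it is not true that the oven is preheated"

Let R = "the reagent is available" (True), U = "the home team is leading" (False), V = "the oven is preheated" (False), P = "Chen has signed the form" (False).

S1: In symbols: ((R or U) iff V) -> ((P -> (not V -> not R)) and (R iff P))

R or U = True or False = True
(R or U) iff V = True iff False = False
not V = not False = True
not R = not True = False
not V -> not R = True -> False = False
P -> (not V -> not R) = False -> False = True
R iff P = True iff False = False
(P -> (not V -> not R)) and (R iff P) = True and False = False
((R or U) iff V) -> ((P -> (not V -> not R)) and (R iff P)) = False -> False = True
Hence S1 is true.

S2: Parsed as (R nor not (V nor not P)) iff (not U xor not V)

not P = not False = True
V nor not P = False nor True = False
not (V nor not P) = not False = True
R nor not (V nor not P) = True nor True = False
not U = not False = True
not V = not False = True
not U xor not V = True xor True = False
(R nor not (V nor not P)) iff (not U xor not V) = False iff False = True
Hence S2 is true.

S1 T, S2 T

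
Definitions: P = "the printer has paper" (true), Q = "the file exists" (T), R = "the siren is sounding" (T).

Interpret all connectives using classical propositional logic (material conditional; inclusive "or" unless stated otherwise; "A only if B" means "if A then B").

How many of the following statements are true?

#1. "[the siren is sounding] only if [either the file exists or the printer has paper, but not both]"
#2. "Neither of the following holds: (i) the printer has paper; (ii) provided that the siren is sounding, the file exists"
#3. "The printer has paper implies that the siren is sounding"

#1: In symbols: R → (Q ⊕ P)

Q ⊕ P = T ⊕ T = F
R → (Q ⊕ P) = T → F = F
Hence #1 is false.

#2: Parsed as P ↓ (R → Q)

R → Q = T → T = T
P ↓ (R → Q) = T ↓ T = F
So #2 is false.

#3: Parsed as P → R

P → R = T → T = T
So #3 is true.

Count: 1.

1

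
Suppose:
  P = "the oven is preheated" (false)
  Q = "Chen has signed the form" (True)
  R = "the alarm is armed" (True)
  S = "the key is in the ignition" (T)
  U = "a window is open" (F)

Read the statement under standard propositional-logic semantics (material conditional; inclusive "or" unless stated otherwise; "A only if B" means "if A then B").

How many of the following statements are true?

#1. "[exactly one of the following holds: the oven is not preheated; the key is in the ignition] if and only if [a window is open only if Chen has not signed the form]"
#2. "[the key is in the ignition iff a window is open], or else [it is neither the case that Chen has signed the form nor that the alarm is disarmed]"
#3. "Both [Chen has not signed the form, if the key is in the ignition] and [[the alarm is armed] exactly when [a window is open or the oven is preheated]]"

0

#1: Formalization: (~P xor S) <-> (U -> ~Q)

~P = ~F = T
~P xor S = T xor T = F
~Q = ~T = F
U -> ~Q = F -> F = T
(~P xor S) <-> (U -> ~Q) = F <-> T = F
So #1 is false.

#2: This is (S <-> U) | (Q nor ~R).

S <-> U = T <-> F = F
~R = ~T = F
Q nor ~R = T nor F = F
(S <-> U) | (Q nor ~R) = F | F = F
Hence #2 is false.

#3: This is (S -> ~Q) & (R <-> (U | P)).

~Q = ~T = F
S -> ~Q = T -> F = F
U | P = F | F = F
R <-> (U | P) = T <-> F = F
(S -> ~Q) & (R <-> (U | P)) = F & F = F
Hence #3 is false.

0 of the 3 statements are true (none).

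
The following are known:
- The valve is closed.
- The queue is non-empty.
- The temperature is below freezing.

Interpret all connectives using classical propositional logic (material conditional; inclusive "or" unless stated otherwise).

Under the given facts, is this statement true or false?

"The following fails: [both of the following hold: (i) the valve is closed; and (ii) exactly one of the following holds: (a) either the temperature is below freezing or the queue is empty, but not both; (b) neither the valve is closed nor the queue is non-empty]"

False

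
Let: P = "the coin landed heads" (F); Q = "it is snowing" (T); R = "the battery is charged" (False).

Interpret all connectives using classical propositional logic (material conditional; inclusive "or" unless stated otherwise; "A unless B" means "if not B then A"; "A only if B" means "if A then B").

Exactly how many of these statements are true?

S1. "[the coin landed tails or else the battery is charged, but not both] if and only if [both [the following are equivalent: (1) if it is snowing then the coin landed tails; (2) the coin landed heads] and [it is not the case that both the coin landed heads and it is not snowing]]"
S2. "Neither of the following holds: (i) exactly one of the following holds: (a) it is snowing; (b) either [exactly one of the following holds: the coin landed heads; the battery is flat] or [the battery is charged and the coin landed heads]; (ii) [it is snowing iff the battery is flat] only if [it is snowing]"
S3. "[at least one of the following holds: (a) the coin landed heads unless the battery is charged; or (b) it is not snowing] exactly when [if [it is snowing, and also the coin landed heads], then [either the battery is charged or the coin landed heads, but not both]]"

S1: In symbols: (~P xor R) <-> (((Q -> ~P) <-> P) & (P nand ~Q))

~P = ~F = T
~P xor R = T xor F = T
~P = ~F = T
Q -> ~P = T -> T = T
(Q -> ~P) <-> P = T <-> F = F
~Q = ~T = F
P nand ~Q = F nand F = T
((Q -> ~P) <-> P) & (P nand ~Q) = F & T = F
(~P xor R) <-> (((Q -> ~P) <-> P) & (P nand ~Q)) = T <-> F = F
So S1 is false.

S2: In symbols: (Q xor ((P xor ~R) | (R & P))) nor ((Q <-> ~R) -> Q)

~R = ~F = T
P xor ~R = F xor T = T
R & P = F & F = F
(P xor ~R) | (R & P) = T | F = T
Q xor ((P xor ~R) | (R & P)) = T xor T = F
~R = ~F = T
Q <-> ~R = T <-> T = T
(Q <-> ~R) -> Q = T -> T = T
(Q xor ((P xor ~R) | (R & P))) nor ((Q <-> ~R) -> Q) = F nor T = F
Thus S2 is false.

S3: Parsed as ((P | R) | ~Q) <-> ((Q & P) -> (R xor P))

P | R = F | F = F
~Q = ~T = F
(P | R) | ~Q = F | F = F
Q & P = T & F = F
R xor P = F xor F = F
(Q & P) -> (R xor P) = F -> F = T
((P | R) | ~Q) <-> ((Q & P) -> (R xor P)) = F <-> T = F
Hence S3 is false.

0 of the 3 statements are true (none).

0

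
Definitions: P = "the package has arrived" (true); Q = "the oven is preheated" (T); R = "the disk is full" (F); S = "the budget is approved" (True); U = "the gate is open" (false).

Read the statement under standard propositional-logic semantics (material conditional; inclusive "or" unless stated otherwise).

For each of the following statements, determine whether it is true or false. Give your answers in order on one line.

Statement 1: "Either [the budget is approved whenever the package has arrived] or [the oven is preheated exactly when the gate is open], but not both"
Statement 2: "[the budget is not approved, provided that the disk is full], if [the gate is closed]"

Statement 1: Formalization: (P -> S) xor (Q iff U)

P -> S = True -> True = True
Q iff U = True iff False = False
(P -> S) xor (Q iff U) = True xor False = True
Hence Statement 1 is true.

Statement 2: In symbols: not U -> (R -> not S)

not U = not False = True
not S = not True = False
R -> not S = False -> False = True
not U -> (R -> not S) = True -> True = True
Thus Statement 2 is true.

Statement 1 true, Statement 2 true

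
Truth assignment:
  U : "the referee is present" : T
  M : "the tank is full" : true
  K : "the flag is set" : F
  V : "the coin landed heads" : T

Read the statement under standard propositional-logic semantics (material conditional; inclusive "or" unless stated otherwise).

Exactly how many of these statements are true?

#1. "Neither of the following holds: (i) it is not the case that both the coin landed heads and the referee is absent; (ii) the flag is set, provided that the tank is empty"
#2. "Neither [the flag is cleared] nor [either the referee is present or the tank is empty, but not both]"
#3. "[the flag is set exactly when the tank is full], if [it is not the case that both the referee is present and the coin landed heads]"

#1: This is (V nand ~U) nor (~M -> K).

~U = ~T = F
V nand ~U = T nand F = T
~M = ~T = F
~M -> K = F -> F = T
(V nand ~U) nor (~M -> K) = T nor T = F
Thus #1 is false.

#2: In symbols: ~K nor (U xor ~M)

~K = ~F = T
~M = ~T = F
U xor ~M = T xor F = T
~K nor (U xor ~M) = T nor T = F
Hence #2 is false.

#3: Parsed as (U nand V) -> (K <-> M)

U nand V = T nand T = F
K <-> M = F <-> T = F
(U nand V) -> (K <-> M) = F -> F = T
Hence #3 is true.

Count: 1.

1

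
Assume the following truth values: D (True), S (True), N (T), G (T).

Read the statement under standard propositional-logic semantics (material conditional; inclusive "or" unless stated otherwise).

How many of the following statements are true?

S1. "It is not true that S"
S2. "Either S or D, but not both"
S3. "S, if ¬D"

S1: This is ¬S.

¬S = ¬T = F
So S1 is false.

S2: Formalization: S ⊕ D

S ⊕ D = T ⊕ T = F
Thus S2 is false.

S3: Parsed as ¬D → S

¬D = ¬T = F
¬D → S = F → T = T
So S3 is true.

1 of the 3 statements is true (S3).

1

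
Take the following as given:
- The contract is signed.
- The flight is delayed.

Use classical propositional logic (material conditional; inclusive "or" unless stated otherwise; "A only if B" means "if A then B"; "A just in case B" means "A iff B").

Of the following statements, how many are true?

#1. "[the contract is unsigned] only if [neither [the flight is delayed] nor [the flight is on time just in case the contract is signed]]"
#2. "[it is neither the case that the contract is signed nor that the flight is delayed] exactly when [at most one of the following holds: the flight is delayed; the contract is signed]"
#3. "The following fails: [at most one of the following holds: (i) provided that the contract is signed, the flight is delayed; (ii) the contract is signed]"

Let P = "the contract is signed" (True), Q = "the flight is delayed" (True).

#1: Formalization: not P -> (Q nor (not Q iff P))

not P = not True = False
not Q = not True = False
not Q iff P = False iff True = False
Q nor (not Q iff P) = True nor False = False
not P -> (Q nor (not Q iff P)) = False -> False = True
Thus #1 is true.

#2: Formalization: (P nor Q) iff (Q nand P)

P nor Q = True nor True = False
Q nand P = True nand True = False
(P nor Q) iff (Q nand P) = False iff False = True
So #2 is true.

#3: In symbols: not ((P -> Q) nand P)

P -> Q = True -> True = True
(P -> Q) nand P = True nand True = False
not ((P -> Q) nand P) = not False = True
Thus #3 is true.

3 of the 3 statements are true (#1, #2, #3).

3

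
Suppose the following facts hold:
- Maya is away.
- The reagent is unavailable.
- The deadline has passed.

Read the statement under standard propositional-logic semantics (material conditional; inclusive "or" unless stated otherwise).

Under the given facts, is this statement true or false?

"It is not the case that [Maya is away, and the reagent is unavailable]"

The statement is false.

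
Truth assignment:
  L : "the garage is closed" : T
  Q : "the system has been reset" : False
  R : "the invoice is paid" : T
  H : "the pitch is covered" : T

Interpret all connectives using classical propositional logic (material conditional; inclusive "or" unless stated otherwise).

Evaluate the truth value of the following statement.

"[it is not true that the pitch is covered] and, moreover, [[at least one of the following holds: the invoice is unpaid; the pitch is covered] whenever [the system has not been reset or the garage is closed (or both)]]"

false

In symbols: ~H & ((~Q | L) -> (~R | H))

~H = ~T = F
~Q = ~F = T
~Q | L = T | T = T
~R = ~T = F
~R | H = F | T = T
(~Q | L) -> (~R | H) = T -> T = T
~H & ((~Q | L) -> (~R | H)) = F & T = F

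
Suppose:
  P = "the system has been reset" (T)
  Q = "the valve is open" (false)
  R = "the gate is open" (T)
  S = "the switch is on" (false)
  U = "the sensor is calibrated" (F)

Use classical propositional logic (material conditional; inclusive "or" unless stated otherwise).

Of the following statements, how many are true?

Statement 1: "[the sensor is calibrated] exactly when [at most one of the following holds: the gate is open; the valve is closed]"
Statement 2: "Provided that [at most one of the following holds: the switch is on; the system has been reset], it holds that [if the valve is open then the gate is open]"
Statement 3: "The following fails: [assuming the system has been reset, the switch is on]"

Statement 1: This is U ↔ (R ↑ ¬Q).

¬Q = ¬F = T
R ↑ ¬Q = T ↑ T = F
U ↔ (R ↑ ¬Q) = F ↔ F = T
Hence Statement 1 is true.

Statement 2: This is (S ↑ P) → (Q → R).

S ↑ P = F ↑ T = T
Q → R = F → T = T
(S ↑ P) → (Q → R) = T → T = T
Hence Statement 2 is true.

Statement 3: In symbols: ¬(P → S)

P → S = T → F = F
¬(P → S) = ¬F = T
Hence Statement 3 is true.

True statements: 3.

3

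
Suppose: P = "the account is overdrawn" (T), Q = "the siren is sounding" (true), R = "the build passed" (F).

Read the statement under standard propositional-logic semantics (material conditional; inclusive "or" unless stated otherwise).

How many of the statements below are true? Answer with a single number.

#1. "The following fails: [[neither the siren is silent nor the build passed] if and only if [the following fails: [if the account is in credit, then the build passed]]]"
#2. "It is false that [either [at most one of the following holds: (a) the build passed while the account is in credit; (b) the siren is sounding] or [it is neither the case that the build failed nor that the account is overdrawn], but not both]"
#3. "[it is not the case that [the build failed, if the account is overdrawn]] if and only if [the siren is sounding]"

1

#1: This is not ((not Q nor R) iff not (not P -> R)).

not Q = not True = False
not Q nor R = False nor False = True
not P = not True = False
not P -> R = False -> False = True
not (not P -> R) = not True = False
(not Q nor R) iff not (not P -> R) = True iff False = False
not ((not Q nor R) iff not (not P -> R)) = not False = True
Hence #1 is true.

#2: In symbols: not (((R and not P) nand Q) xor (not R nor P))

not P = not True = False
R and not P = False and False = False
(R and not P) nand Q = False nand True = True
not R = not False = True
not R nor P = True nor True = False
((R and not P) nand Q) xor (not R nor P) = True xor False = True
not (((R and not P) nand Q) xor (not R nor P)) = not True = False
Hence #2 is false.

#3: This is not (P -> not R) iff Q.

not R = not False = True
P -> not R = True -> True = True
not (P -> not R) = not True = False
not (P -> not R) iff Q = False iff True = False
Thus #3 is false.

Count: 1.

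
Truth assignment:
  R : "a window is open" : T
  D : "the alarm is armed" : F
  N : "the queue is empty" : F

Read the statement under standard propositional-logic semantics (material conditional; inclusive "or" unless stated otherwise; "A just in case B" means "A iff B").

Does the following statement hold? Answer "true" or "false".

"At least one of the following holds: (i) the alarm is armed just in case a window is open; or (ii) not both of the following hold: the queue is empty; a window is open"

Formalization: (D ↔ R) ∨ (N ↑ R)

D ↔ R = F ↔ T = F
N ↑ R = F ↑ T = T
(D ↔ R) ∨ (N ↑ R) = F ∨ T = T

True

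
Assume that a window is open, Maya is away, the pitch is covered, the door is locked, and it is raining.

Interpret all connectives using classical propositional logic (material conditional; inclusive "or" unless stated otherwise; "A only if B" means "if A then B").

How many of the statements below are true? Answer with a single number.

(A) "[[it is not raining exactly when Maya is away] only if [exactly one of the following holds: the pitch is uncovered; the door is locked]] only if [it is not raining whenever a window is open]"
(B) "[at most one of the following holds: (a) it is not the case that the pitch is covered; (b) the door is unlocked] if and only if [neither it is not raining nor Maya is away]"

0

Let W = "it is raining" (True), N = "Maya is at home" (False), H = "the pitch is covered" (True), M = "the door is locked" (True), U = "a window is open" (True).

(A): In symbols: ((not W iff not N) -> (not H xor M)) -> (U -> not W)

not W = not True = False
not N = not False = True
not W iff not N = False iff True = False
not H = not True = False
not H xor M = False xor True = True
(not W iff not N) -> (not H xor M) = False -> True = True
not W = not True = False
U -> not W = True -> False = False
((not W iff not N) -> (not H xor M)) -> (U -> not W) = True -> False = False
So (A) is false.

(B): This is (not H nand not M) iff (not W nor not N).

not H = not True = False
not M = not True = False
not H nand not M = False nand False = True
not W = not True = False
not N = not False = True
not W nor not N = False nor True = False
(not H nand not M) iff (not W nor not N) = True iff False = False
Hence (B) is false.

True statements: 0 (none).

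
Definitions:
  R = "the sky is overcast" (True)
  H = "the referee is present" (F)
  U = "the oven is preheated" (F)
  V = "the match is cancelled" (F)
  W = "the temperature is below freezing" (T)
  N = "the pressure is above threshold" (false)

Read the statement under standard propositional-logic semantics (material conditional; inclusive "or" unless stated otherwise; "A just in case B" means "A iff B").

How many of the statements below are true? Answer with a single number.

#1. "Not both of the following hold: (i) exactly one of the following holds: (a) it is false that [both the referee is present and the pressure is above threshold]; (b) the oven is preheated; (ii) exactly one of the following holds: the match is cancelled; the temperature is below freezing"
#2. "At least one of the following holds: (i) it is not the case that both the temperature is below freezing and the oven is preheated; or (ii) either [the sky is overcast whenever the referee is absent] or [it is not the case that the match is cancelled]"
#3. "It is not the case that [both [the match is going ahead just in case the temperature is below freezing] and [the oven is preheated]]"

#1: This is (~(H & N) xor U) nand (V xor W).

H & N = F & F = F
~(H & N) = ~F = T
~(H & N) xor U = T xor F = T
V xor W = F xor T = T
(~(H & N) xor U) nand (V xor W) = T nand T = F
Thus #1 is false.

#2: This is (W nand U) | ((~H -> R) | ~V).

W nand U = T nand F = T
~H = ~F = T
~H -> R = T -> T = T
~V = ~F = T
(~H -> R) | ~V = T | T = T
(W nand U) | ((~H -> R) | ~V) = T | T = T
So #2 is true.

#3: Formalization: ~((~V <-> W) & U)

~V = ~F = T
~V <-> W = T <-> T = T
(~V <-> W) & U = T & F = F
~((~V <-> W) & U) = ~F = T
Hence #3 is true.

True statements: 2.

2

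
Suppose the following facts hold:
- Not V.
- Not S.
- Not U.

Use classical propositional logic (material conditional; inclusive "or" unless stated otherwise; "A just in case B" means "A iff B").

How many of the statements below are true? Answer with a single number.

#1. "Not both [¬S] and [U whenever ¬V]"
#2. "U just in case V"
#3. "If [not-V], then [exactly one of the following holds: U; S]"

2

#1: Formalization: ¬S ↑ (¬V → U)

¬S = ¬F = T
¬V = ¬F = T
¬V → U = T → F = F
¬S ↑ (¬V → U) = T ↑ F = T
Thus #1 is true.

#2: This is U ↔ V.

U ↔ V = F ↔ F = T
So #2 is true.

#3: This is ¬V → (U ⊕ S).

¬V = ¬F = T
U ⊕ S = F ⊕ F = F
¬V → (U ⊕ S) = T → F = F
Thus #3 is false.

True statements: 2 (#1, #2).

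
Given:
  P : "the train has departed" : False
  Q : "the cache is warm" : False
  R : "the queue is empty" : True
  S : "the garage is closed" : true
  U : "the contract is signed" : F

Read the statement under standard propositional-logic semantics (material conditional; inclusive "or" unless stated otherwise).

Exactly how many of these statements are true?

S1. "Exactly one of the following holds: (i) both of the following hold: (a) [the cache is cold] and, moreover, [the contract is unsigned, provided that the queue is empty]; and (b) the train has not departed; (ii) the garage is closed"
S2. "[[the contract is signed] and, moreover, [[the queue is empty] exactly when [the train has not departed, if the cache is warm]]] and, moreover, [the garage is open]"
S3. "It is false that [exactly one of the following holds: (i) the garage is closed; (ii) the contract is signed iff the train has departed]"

1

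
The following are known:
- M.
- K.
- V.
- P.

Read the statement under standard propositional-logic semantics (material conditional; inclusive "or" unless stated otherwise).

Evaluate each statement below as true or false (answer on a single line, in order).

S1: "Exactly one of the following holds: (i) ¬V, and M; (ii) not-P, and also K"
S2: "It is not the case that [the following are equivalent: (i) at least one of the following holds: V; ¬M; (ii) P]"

S1 false; S2 false

S1: Formalization: (~V & M) xor (~P & K)

~V = ~T = F
~V & M = F & T = F
~P = ~T = F
~P & K = F & T = F
(~V & M) xor (~P & K) = F xor F = F
So S1 is false.

S2: This is ~((V | ~M) <-> P).

~M = ~T = F
V | ~M = T | F = T
(V | ~M) <-> P = T <-> T = T
~((V | ~M) <-> P) = ~T = F
Thus S2 is false.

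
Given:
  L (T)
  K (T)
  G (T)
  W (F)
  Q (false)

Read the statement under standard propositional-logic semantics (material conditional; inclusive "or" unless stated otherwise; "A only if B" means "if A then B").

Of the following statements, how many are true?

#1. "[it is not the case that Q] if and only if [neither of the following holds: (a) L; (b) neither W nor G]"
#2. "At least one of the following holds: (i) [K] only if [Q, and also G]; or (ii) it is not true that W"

1

#1: This is ~Q <-> (L nor (W nor G)).

~Q = ~F = T
W nor G = F nor T = F
L nor (W nor G) = T nor F = F
~Q <-> (L nor (W nor G)) = T <-> F = F
Hence #1 is false.

#2: Parsed as (K -> (Q & G)) | ~W

Q & G = F & T = F
K -> (Q & G) = T -> F = F
~W = ~F = T
(K -> (Q & G)) | ~W = F | T = T
Thus #2 is true.

True statements: 1.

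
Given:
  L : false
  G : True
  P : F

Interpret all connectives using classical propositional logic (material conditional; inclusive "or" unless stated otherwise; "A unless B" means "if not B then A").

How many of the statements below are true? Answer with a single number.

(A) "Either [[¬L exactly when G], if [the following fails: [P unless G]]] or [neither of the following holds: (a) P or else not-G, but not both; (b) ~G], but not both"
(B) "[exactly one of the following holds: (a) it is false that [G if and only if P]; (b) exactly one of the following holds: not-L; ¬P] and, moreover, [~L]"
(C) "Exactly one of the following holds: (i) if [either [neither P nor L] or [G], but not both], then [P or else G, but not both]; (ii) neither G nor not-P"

2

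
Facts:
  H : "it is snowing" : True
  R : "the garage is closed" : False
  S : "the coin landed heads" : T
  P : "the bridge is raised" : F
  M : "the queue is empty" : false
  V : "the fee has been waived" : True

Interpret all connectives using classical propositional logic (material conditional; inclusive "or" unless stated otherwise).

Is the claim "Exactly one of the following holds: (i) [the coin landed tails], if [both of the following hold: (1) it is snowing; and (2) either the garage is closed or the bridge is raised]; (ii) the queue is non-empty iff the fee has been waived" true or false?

The statement is false.

Parsed as ((H ∧ (R ∨ P)) → ¬S) ⊕ (¬M ↔ V)

R ∨ P = F ∨ F = F
H ∧ (R ∨ P) = T ∧ F = F
¬S = ¬T = F
(H ∧ (R ∨ P)) → ¬S = F → F = T
¬M = ¬F = T
¬M ↔ V = T ↔ T = T
((H ∧ (R ∨ P)) → ¬S) ⊕ (¬M ↔ V) = T ⊕ T = F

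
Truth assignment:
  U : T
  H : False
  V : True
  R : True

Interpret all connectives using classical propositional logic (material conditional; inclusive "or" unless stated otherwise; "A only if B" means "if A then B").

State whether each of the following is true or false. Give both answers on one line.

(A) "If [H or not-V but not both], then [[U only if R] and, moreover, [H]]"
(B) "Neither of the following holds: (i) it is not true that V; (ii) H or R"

(A) T; (B) F

(A): In symbols: (H xor not V) -> ((U -> R) and H)

not V = not True = False
H xor not V = False xor False = False
U -> R = True -> True = True
(U -> R) and H = True and False = False
(H xor not V) -> ((U -> R) and H) = False -> False = True
Thus (A) is true.

(B): In symbols: not V nor (H or R)

not V = not True = False
H or R = False or True = True
not V nor (H or R) = False nor True = False
Thus (B) is false.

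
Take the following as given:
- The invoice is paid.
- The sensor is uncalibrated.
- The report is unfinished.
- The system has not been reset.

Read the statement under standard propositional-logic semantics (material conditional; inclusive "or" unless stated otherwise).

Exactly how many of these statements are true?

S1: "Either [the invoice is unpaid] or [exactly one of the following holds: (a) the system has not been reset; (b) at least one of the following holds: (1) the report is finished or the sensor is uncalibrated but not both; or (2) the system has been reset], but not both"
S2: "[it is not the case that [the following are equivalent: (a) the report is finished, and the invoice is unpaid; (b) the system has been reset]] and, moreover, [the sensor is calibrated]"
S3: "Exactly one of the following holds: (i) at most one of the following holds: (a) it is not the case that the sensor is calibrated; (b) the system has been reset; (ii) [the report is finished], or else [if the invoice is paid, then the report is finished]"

Let V = "the invoice is paid" (True), K = "the system has been reset" (False), S = "the report is finished" (False), H = "the sensor is calibrated" (False).

S1: This is not V xor (not K xor ((S xor not H) or K)).

not V = not True = False
not K = not False = True
not H = not False = True
S xor not H = False xor True = True
(S xor not H) or K = True or False = True
not K xor ((S xor not H) or K) = True xor True = False
not V xor (not K xor ((S xor not H) or K)) = False xor False = False
Thus S1 is false.

S2: Parsed as not ((S and not V) iff K) and H

not V = not True = False
S and not V = False and False = False
(S and not V) iff K = False iff False = True
not ((S and not V) iff K) = not True = False
not ((S and not V) iff K) and H = False and False = False
Thus S2 is false.

S3: Formalization: (not H nand K) xor (S or (V -> S))

not H = not False = True
not H nand K = True nand False = True
V -> S = True -> False = False
S or (V -> S) = False or False = False
(not H nand K) xor (S or (V -> S)) = True xor False = True
So S3 is true.

True statements: 1 (S3).

1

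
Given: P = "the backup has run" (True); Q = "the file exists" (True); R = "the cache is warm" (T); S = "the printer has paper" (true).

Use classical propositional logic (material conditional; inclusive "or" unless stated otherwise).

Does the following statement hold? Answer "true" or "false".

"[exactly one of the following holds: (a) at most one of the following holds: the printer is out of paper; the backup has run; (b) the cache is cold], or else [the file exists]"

True.

In symbols: ((~S nand P) xor ~R) | Q

~S = ~T = F
~S nand P = F nand T = T
~R = ~T = F
(~S nand P) xor ~R = T xor F = T
((~S nand P) xor ~R) | Q = T | T = T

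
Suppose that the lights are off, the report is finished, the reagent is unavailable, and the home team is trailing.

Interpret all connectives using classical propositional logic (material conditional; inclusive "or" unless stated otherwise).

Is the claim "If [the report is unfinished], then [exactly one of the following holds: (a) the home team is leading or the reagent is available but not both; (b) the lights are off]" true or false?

True.

Let R = "the report is finished" (True), H = "the home team is leading" (False), D = "the reagent is available" (False), L = "the lights are on" (False).
Formalization: not R -> ((H xor D) xor not L)

not R = not True = False
H xor D = False xor False = False
not L = not False = True
(H xor D) xor not L = False xor True = True
not R -> ((H xor D) xor not L) = False -> True = True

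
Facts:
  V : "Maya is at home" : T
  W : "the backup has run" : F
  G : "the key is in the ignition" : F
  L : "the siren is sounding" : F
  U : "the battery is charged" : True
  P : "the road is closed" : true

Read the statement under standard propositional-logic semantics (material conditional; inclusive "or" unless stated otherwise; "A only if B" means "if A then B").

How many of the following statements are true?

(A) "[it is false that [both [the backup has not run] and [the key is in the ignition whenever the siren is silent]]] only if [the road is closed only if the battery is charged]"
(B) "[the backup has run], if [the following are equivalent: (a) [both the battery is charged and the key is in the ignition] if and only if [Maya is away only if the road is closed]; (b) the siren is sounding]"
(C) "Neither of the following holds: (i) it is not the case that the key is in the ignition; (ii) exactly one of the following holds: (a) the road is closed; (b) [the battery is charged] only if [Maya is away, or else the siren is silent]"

1

(A): In symbols: ~(~W & (~L -> G)) -> (P -> U)

~W = ~F = T
~L = ~F = T
~L -> G = T -> F = F
~W & (~L -> G) = T & F = F
~(~W & (~L -> G)) = ~F = T
P -> U = T -> T = T
~(~W & (~L -> G)) -> (P -> U) = T -> T = T
Hence (A) is true.

(B): In symbols: (((U & G) <-> (~V -> P)) <-> L) -> W

U & G = T & F = F
~V = ~T = F
~V -> P = F -> T = T
(U & G) <-> (~V -> P) = F <-> T = F
((U & G) <-> (~V -> P)) <-> L = F <-> F = T
(((U & G) <-> (~V -> P)) <-> L) -> W = T -> F = F
Thus (B) is false.

(C): Formalization: ~G nor (P xor (U -> (~V | ~L)))

~G = ~F = T
~V = ~T = F
~L = ~F = T
~V | ~L = F | T = T
U -> (~V | ~L) = T -> T = T
P xor (U -> (~V | ~L)) = T xor T = F
~G nor (P xor (U -> (~V | ~L))) = T nor F = F
Hence (C) is false.

1 of the 3 statements is true ((A)).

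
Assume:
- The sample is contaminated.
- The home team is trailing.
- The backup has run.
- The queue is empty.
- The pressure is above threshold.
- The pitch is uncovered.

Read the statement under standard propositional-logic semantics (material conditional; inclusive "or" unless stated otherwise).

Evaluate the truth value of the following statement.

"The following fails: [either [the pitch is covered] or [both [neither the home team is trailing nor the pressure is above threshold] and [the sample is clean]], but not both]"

Let V = "the pitch is covered" (False), Q = "the home team is leading" (False), U = "the pressure is above threshold" (True), P = "the sample is contaminated" (True).
Formalization: not (V xor ((not Q nor U) and not P))

not Q = not False = True
not Q nor U = True nor True = False
not P = not True = False
(not Q nor U) and not P = False and False = False
V xor ((not Q nor U) and not P) = False xor False = False
not (V xor ((not Q nor U) and not P)) = not False = True

True.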